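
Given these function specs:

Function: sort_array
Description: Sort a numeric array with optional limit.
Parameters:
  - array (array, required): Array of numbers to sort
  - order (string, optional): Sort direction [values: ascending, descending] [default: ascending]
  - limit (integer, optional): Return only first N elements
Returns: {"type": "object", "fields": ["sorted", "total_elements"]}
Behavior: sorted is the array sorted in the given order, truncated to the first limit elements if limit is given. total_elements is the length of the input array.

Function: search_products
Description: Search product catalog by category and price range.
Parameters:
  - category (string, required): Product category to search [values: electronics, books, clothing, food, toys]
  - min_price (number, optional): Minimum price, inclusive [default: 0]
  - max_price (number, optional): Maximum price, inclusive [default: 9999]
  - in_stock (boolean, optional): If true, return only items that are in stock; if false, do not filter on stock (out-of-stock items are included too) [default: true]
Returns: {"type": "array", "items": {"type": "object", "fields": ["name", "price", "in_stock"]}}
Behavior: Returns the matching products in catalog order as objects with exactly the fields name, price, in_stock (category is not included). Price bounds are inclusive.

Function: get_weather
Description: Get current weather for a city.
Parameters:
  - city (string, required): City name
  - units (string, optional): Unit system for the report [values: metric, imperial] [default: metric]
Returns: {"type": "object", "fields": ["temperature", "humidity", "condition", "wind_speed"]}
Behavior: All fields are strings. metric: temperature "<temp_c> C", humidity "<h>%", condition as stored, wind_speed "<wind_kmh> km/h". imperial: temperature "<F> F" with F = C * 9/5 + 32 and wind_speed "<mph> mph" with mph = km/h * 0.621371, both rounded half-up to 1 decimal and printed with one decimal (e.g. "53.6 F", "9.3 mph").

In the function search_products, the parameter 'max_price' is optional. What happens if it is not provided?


The search_products spec declares:
  - max_price (number, optional): Maximum price, inclusive [default: 9999]
It defaults to 9999


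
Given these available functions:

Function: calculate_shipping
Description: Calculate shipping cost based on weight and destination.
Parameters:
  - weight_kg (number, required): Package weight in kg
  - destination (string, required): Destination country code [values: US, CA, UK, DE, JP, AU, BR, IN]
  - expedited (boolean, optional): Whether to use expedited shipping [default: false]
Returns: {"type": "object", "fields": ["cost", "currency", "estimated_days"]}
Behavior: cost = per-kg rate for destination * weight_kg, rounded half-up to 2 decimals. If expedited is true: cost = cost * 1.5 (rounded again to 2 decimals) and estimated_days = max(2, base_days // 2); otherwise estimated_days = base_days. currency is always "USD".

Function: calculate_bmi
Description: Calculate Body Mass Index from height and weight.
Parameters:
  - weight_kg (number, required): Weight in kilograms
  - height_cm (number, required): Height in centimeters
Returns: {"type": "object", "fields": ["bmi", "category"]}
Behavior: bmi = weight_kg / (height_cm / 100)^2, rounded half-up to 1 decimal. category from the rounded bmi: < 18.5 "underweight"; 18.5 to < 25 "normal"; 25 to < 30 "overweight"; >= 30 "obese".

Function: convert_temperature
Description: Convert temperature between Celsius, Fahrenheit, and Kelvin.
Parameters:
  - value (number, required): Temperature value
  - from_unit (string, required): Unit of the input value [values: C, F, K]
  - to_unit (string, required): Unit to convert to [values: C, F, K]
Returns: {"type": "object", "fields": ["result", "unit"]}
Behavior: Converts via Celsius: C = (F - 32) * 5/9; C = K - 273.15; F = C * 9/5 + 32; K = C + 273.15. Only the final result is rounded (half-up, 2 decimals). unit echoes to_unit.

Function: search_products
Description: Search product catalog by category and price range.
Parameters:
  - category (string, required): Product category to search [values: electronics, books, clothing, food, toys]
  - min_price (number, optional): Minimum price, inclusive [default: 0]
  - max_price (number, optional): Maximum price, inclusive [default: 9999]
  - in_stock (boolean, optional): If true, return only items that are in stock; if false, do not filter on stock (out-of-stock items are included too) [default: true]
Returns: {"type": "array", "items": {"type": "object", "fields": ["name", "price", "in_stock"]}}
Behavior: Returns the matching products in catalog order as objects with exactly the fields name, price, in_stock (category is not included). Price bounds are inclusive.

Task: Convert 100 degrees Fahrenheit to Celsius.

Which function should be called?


The task needs a function whose description is: Convert temperature between Celsius, Fahrenheit, and Kelvin.
convert_temperature


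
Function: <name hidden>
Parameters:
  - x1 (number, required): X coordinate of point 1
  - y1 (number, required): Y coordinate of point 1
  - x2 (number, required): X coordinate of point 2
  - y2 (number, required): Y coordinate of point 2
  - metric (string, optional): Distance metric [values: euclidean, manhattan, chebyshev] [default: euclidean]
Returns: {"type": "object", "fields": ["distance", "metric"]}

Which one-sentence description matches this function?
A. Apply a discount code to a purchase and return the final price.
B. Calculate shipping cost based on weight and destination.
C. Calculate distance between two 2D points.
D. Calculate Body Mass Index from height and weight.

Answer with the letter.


Parameters x1, y1, x2, y2, metric and return ["distance", "metric"] fit: Calculate distance between two 2D points.
C


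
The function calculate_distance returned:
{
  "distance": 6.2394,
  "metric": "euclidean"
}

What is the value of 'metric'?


euclidean


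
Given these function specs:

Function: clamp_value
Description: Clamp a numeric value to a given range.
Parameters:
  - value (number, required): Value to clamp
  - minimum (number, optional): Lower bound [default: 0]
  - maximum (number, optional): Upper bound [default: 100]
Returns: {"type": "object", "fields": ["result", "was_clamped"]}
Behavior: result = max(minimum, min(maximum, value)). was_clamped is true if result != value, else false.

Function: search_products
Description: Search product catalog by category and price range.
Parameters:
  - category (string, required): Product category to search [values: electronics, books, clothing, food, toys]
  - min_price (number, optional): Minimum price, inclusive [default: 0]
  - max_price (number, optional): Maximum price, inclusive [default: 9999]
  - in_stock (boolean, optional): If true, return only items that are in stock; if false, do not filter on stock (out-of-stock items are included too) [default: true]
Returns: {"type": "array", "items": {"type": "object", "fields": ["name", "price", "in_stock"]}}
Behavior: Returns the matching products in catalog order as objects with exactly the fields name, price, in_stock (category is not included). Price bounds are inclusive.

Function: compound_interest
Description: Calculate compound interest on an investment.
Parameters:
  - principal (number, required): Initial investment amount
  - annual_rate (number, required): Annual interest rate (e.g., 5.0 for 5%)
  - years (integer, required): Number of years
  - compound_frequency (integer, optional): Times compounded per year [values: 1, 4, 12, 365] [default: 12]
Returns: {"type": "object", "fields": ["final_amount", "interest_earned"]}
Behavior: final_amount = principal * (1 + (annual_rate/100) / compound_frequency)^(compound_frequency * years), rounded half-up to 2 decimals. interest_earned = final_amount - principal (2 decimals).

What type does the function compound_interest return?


The compound_interest spec declares Returns: {"type": "object", "fields": ["final_amount", "interest_earned"]}
Type:
object


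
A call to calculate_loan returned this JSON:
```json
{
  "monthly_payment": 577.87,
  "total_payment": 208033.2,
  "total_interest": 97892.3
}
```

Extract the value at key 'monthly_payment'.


577.87


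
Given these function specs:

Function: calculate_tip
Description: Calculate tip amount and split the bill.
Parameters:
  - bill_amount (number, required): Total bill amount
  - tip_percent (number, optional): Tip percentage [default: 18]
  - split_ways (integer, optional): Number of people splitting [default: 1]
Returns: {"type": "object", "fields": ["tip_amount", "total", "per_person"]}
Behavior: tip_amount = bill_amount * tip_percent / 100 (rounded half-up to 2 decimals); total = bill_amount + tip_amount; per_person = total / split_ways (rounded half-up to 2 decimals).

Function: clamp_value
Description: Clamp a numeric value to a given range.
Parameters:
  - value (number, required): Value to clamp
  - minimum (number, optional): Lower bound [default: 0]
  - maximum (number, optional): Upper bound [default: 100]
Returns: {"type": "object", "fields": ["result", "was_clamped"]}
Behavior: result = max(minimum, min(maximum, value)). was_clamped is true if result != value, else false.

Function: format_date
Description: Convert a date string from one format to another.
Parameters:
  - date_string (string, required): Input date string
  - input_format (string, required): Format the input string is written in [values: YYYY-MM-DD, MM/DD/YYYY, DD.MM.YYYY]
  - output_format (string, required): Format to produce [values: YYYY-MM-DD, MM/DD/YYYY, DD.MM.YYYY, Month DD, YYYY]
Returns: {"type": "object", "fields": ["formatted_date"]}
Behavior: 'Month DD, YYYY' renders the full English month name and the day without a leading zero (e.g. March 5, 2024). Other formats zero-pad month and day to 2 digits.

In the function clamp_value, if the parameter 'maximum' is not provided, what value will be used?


The clamp_value spec declares:
  - maximum (number, optional): Upper bound [default: 100]
Default:
100


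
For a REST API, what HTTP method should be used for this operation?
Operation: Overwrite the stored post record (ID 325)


GET = read, POST = create, PUT = update/replace, DELETE = remove
This operation is an update/replace.
PUT


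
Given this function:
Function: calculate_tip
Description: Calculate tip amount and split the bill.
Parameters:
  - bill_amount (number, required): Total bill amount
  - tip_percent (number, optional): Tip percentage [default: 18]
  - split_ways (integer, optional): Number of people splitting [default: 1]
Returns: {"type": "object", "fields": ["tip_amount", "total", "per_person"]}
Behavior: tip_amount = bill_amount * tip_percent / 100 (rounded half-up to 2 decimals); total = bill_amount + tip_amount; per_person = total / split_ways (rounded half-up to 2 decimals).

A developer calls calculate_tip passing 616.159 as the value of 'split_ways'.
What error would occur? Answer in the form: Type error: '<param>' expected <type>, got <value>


Spec: 'split_ways' is declared as integer; 616.159 is a non-integer number.
Type error: 'split_ways' expected integer, got 616.159


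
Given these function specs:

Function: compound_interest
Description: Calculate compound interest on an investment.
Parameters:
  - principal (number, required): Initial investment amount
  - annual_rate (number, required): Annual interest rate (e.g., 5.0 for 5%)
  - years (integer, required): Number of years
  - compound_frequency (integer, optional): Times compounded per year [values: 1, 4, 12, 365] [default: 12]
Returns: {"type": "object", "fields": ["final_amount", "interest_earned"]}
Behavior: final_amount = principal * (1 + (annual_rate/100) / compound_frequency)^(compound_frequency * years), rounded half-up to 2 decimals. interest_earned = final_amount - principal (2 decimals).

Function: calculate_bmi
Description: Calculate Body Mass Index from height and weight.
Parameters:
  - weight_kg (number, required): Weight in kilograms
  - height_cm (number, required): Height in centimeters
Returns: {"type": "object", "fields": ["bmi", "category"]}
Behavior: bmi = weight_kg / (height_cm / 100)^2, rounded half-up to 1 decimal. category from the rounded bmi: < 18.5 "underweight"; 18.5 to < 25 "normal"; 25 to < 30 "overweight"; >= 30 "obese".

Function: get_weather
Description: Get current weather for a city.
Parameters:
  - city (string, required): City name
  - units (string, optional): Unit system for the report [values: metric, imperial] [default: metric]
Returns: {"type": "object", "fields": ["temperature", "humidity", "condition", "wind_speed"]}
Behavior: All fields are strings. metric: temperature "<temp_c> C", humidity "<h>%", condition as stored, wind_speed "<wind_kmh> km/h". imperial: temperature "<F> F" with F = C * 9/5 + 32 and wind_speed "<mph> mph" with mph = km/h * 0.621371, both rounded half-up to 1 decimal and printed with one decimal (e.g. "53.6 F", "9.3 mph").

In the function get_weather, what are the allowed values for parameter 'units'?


The get_weather spec declares:
  - units (string, optional): Unit system for the report [values: metric, imperial] [default: metric]
Allowed values:
metric, imperial


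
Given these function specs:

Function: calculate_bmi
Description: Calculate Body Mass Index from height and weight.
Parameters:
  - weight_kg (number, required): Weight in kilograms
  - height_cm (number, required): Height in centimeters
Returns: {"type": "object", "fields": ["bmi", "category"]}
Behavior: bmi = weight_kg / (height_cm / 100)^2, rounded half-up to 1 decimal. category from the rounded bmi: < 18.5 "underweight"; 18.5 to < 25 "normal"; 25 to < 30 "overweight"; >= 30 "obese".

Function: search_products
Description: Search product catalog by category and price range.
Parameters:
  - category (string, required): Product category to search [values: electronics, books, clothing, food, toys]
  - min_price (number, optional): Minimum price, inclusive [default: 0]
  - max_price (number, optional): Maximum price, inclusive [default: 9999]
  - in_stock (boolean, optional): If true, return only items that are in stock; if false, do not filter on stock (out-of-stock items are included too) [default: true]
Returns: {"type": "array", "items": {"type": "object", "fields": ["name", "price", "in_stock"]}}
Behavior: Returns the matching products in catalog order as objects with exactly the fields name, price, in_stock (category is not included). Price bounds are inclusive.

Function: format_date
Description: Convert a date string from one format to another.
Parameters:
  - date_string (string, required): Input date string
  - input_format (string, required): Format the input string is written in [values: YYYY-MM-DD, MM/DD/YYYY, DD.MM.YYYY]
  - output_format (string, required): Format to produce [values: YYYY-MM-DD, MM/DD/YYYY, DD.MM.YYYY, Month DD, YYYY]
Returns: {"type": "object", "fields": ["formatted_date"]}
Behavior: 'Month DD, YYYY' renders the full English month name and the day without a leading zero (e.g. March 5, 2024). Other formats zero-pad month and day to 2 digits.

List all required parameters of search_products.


Parameters of search_products and their required/optional flag:
  category: required
  min_price: optional
  max_price: optional
  in_stock: optional
category


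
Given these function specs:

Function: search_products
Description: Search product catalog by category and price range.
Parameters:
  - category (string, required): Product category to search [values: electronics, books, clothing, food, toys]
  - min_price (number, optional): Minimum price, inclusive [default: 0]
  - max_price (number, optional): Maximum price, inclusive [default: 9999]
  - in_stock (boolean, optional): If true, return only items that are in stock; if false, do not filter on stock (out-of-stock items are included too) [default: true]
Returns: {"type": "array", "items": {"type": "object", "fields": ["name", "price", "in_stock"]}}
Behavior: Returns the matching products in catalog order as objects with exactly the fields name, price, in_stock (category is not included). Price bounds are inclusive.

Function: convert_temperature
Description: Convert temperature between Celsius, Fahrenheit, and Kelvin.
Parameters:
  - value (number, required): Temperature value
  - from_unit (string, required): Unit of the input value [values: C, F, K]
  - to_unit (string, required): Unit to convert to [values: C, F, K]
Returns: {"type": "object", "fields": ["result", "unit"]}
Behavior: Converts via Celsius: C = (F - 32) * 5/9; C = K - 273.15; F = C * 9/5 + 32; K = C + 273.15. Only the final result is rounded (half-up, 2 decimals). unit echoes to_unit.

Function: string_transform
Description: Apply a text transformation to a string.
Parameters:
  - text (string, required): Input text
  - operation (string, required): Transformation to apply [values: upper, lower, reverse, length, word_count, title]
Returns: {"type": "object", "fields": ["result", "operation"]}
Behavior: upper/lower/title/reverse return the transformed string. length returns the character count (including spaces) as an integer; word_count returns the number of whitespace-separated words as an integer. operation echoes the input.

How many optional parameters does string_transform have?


Parameters of string_transform: text (required), operation (required)
Optional count:
0


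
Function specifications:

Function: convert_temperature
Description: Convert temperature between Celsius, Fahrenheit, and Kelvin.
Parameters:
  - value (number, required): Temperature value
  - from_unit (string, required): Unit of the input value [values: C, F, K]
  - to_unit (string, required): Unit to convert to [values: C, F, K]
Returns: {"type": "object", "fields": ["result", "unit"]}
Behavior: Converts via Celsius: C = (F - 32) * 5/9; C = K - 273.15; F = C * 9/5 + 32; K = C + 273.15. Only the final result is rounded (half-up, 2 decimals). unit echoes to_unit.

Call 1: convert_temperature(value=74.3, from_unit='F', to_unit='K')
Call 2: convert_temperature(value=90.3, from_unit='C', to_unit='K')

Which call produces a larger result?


Call 1:
  To C: (74.3 - 32) * 5/9 = 23.5
  To K: 23.5 + 273.15 = 296.65
  Round to 2 decimals: 296.65
  -> 296.65 K
Call 2:
  Input already in C: 90.3
  To K: 90.3 + 273.15 = 363.45
  Round to 2 decimals: 363.45
  -> 363.45 K
Call 2 (363.45 K)


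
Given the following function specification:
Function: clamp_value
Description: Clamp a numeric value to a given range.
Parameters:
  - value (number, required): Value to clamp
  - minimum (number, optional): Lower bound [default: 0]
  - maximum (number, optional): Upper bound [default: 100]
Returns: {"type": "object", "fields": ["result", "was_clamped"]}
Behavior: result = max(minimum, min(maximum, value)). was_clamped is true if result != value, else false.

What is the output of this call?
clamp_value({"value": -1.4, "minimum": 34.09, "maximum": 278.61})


result = max(34.09, min(278.61, -1.4)) = max(34.09, -1.4) = 34.09
was_clamped = (34.09 != -1.4) = true
Output:
{"result": 34.09, "was_clamped": true}


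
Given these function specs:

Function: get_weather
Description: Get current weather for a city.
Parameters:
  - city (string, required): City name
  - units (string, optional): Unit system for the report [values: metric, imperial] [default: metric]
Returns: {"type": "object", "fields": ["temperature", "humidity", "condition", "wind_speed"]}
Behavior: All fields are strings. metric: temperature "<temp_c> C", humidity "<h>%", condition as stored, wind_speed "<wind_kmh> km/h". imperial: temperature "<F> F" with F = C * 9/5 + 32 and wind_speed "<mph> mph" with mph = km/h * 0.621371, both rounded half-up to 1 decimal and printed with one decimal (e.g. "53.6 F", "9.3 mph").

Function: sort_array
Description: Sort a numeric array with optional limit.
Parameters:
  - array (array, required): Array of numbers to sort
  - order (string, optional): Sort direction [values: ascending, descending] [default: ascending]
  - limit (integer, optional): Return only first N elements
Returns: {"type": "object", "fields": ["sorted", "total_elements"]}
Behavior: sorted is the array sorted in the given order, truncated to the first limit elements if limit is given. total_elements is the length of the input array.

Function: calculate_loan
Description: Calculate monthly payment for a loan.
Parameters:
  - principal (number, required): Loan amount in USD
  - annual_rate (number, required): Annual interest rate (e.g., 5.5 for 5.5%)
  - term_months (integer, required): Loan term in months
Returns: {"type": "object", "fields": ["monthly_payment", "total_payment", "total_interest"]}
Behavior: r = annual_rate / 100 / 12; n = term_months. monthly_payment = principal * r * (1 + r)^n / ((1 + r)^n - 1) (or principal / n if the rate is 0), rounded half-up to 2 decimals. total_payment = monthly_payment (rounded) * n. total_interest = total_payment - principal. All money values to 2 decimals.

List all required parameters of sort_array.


Parameters of sort_array and their required/optional flag:
  array: required
  order: optional
  limit: optional
array


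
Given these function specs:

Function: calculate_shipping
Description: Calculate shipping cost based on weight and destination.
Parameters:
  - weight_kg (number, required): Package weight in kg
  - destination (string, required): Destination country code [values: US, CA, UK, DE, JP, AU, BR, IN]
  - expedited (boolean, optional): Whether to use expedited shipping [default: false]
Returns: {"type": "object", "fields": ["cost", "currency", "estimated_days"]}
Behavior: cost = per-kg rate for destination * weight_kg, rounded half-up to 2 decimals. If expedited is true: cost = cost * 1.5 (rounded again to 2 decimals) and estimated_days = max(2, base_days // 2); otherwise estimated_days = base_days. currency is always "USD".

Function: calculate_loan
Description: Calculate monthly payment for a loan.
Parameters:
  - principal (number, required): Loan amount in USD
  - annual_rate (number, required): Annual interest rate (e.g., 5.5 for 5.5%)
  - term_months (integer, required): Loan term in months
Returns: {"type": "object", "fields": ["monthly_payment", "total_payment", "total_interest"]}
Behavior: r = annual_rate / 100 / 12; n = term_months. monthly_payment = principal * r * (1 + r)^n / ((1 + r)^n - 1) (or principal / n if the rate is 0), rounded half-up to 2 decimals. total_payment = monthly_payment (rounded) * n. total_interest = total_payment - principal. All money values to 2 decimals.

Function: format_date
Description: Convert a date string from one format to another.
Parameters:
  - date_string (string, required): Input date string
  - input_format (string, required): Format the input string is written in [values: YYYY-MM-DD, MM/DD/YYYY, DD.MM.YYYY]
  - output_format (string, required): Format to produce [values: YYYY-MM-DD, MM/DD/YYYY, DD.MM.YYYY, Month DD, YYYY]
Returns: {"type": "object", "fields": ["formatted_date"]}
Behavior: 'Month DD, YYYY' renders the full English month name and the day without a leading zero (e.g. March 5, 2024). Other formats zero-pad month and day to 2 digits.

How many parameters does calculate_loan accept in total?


Parameters of calculate_loan: principal (required), annual_rate (required), term_months (required)
Total:
3


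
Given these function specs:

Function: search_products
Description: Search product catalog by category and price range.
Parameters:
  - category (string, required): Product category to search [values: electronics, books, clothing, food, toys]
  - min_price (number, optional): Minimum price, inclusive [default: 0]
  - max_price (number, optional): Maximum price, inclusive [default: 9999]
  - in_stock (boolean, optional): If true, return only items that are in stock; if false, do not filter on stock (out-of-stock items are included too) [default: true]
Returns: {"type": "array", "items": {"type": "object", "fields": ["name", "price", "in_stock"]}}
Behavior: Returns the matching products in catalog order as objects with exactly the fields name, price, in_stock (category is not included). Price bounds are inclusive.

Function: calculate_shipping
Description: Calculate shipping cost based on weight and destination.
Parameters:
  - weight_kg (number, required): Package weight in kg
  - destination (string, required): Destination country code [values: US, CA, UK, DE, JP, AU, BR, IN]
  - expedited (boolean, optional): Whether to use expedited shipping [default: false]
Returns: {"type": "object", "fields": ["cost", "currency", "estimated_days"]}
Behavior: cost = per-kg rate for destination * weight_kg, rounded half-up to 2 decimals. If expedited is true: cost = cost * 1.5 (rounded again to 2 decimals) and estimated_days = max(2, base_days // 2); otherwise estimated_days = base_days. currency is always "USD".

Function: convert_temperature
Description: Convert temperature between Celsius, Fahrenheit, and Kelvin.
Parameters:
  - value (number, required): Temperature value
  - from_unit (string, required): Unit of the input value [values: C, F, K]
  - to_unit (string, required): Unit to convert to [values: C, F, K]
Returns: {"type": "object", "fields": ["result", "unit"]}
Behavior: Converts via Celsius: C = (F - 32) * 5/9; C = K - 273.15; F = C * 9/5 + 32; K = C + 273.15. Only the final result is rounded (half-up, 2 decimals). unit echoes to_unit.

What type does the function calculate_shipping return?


The calculate_shipping spec declares Returns: {"type": "object", "fields": ["cost", "currency", "estimated_days"]}
Type:
object


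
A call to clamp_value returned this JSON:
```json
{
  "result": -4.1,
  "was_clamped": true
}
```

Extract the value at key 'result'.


-4.1


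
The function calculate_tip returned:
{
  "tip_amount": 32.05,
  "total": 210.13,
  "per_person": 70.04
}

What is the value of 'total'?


210.13


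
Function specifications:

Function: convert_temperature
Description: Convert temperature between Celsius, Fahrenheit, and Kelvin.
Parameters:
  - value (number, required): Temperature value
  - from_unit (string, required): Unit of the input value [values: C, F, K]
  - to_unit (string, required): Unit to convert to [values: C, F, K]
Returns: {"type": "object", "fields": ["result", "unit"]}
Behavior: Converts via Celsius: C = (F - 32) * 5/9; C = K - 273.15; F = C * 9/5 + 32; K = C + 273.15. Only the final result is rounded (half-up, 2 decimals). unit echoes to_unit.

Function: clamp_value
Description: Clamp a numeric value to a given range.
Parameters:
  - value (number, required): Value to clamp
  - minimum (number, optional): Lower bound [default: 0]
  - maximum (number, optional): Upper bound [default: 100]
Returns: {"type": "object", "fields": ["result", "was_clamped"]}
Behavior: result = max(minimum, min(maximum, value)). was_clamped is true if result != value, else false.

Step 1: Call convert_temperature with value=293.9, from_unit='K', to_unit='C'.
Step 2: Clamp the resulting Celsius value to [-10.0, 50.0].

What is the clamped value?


Step 1: convert_temperature(value=293.9, from_unit=K, to_unit=C)
  To C: 293.9 - 273.15 = 20.75
  Target is C: 20.75
  Round to 2 decimals: 20.75
  -> result = 20.75 C
Step 2: clamp_value(value=20.75, minimum=-10.0, maximum=50.0)
  result = max(-10.0, min(50.0, 20.75)) = max(-10.0, 20.75) = 20.75
  was_clamped = (20.75 != 20.75) = false
  -> result = 20.75
20.75


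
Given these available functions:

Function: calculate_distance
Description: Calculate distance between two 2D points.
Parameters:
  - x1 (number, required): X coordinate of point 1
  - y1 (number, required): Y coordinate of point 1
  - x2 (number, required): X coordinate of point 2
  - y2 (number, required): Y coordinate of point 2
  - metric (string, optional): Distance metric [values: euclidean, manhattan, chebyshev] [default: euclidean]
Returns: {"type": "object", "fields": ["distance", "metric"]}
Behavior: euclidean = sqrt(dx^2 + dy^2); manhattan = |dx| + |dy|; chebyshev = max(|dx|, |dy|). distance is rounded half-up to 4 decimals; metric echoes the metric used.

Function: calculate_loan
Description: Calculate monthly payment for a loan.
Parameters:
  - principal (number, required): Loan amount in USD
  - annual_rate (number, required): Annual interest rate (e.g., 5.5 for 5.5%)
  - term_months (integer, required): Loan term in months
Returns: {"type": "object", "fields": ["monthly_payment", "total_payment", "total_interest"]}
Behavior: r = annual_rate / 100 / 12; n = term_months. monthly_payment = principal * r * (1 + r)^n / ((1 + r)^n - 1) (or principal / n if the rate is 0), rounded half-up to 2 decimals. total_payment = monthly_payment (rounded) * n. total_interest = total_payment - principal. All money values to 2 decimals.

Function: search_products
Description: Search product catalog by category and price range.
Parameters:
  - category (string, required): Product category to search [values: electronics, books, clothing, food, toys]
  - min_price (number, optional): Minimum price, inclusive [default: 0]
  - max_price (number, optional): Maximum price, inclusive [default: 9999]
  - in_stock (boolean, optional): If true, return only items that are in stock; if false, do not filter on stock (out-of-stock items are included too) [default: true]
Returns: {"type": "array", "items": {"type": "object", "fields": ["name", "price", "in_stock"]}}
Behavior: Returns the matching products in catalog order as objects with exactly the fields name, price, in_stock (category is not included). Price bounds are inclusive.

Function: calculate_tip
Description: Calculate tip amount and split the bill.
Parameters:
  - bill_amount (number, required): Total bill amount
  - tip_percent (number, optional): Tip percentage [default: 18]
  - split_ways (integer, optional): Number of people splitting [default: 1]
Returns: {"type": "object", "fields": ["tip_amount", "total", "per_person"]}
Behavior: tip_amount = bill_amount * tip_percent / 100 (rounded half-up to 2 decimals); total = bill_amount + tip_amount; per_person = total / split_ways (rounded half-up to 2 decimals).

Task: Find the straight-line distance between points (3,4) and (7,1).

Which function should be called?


The task needs a function whose description is: Calculate distance between two 2D points.
calculate_distance


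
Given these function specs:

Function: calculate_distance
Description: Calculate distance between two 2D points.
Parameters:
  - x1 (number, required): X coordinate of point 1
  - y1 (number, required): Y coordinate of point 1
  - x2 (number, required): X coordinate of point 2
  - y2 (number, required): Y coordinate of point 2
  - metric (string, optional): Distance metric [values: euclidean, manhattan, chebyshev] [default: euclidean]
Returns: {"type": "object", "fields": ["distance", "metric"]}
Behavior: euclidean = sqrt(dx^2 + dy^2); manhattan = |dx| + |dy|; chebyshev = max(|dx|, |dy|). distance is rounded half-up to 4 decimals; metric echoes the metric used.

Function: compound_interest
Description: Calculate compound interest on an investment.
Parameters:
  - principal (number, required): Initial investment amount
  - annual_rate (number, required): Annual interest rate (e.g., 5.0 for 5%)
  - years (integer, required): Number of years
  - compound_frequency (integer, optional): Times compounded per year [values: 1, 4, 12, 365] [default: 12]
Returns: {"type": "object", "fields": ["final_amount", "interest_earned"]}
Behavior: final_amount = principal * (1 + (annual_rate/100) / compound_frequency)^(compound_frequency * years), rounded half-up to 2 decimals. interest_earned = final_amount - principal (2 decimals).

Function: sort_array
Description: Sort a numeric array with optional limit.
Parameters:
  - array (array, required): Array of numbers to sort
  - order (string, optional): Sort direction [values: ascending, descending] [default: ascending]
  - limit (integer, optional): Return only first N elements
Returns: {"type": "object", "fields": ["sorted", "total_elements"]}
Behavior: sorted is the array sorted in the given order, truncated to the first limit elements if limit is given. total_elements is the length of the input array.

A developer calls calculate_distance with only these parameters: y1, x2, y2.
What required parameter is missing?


Required parameters: x1, y1, x2, y2
Provided: y1, x2, y2
Missing: x1
x1


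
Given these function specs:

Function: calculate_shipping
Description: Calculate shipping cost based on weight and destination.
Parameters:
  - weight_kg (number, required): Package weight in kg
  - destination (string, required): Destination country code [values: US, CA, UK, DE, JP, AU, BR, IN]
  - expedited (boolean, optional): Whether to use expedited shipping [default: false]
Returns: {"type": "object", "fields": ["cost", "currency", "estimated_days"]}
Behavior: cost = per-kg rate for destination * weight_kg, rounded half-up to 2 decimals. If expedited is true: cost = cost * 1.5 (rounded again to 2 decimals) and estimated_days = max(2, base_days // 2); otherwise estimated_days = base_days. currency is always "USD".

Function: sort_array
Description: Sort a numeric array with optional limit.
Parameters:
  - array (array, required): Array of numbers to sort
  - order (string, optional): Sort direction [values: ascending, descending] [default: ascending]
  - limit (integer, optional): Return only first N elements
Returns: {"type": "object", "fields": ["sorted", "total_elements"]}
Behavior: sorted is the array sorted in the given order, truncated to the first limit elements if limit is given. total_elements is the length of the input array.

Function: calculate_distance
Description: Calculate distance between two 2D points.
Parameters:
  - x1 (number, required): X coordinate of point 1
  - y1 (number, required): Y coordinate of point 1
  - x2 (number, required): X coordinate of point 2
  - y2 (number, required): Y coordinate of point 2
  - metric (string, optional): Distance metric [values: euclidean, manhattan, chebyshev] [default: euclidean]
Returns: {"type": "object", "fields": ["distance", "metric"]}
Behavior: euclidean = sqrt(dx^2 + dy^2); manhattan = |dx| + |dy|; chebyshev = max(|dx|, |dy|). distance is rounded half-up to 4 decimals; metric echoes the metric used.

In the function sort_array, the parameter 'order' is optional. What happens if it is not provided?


The sort_array spec declares:
  - order (string, optional): Sort direction [values: ascending, descending] [default: ascending]
It defaults to ascending


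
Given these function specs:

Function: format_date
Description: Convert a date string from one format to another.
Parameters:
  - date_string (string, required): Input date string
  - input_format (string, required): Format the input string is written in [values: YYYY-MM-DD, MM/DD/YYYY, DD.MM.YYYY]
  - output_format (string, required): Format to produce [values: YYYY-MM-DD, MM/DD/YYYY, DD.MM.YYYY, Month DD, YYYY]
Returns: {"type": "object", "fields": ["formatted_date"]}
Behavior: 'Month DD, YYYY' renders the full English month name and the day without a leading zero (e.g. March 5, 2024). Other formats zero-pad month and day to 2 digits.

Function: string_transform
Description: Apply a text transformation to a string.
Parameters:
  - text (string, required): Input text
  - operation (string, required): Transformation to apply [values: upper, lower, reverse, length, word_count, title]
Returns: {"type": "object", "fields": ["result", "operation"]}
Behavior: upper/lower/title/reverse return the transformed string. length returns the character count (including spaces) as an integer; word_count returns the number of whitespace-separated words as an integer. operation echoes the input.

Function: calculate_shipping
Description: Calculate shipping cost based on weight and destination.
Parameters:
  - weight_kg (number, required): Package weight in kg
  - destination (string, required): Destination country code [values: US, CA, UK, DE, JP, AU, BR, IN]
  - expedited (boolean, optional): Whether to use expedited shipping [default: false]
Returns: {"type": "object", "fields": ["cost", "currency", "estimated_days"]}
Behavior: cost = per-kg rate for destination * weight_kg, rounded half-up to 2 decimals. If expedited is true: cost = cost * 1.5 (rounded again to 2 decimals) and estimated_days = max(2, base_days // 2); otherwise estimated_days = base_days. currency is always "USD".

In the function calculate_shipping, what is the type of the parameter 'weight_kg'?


The calculate_shipping spec declares:
  - weight_kg (number, required): Package weight in kg
Type:
number


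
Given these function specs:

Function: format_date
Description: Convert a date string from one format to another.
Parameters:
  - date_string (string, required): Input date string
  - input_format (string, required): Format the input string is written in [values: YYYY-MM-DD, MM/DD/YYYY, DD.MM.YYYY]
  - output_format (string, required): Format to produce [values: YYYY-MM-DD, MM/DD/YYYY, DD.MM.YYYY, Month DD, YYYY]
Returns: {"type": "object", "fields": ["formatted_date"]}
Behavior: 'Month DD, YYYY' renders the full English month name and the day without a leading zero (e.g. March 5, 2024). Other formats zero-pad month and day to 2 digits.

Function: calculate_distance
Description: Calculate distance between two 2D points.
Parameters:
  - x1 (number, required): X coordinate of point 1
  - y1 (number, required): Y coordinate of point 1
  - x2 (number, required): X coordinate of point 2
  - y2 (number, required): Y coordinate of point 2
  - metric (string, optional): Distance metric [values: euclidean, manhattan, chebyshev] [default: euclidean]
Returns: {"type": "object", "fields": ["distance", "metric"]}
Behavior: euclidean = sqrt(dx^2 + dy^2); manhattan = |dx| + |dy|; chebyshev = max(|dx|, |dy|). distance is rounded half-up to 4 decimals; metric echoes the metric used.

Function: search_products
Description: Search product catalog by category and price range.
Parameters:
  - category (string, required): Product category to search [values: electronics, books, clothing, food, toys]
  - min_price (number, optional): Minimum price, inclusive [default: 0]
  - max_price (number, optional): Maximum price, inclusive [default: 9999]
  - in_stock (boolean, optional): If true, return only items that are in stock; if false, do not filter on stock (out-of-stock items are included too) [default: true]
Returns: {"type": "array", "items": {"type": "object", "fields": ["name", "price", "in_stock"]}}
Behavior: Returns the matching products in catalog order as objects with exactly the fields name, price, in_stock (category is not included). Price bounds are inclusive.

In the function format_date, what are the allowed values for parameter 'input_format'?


The format_date spec declares:
  - input_format (string, required): Format the input string is written in [values: YYYY-MM-DD, MM/DD/YYYY, DD.MM.YYYY]
Allowed values:
YYYY-MM-DD, MM/DD/YYYY, DD.MM.YYYY


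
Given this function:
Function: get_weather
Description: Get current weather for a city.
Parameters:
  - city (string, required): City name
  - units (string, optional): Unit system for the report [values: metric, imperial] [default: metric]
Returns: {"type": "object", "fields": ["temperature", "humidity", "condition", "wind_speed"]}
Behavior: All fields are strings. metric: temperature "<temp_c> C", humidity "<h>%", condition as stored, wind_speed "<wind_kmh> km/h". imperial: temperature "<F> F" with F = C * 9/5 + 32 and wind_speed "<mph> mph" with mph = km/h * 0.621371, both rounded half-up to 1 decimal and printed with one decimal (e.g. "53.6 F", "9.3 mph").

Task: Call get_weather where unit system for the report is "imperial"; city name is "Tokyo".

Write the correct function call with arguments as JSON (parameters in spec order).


Mapping each described value to its parameter name:
  'Unit system for the report' -> units = "imperial"
  'City name' -> city = "Tokyo"
get_weather({"city": "Tokyo", "units": "imperial"})


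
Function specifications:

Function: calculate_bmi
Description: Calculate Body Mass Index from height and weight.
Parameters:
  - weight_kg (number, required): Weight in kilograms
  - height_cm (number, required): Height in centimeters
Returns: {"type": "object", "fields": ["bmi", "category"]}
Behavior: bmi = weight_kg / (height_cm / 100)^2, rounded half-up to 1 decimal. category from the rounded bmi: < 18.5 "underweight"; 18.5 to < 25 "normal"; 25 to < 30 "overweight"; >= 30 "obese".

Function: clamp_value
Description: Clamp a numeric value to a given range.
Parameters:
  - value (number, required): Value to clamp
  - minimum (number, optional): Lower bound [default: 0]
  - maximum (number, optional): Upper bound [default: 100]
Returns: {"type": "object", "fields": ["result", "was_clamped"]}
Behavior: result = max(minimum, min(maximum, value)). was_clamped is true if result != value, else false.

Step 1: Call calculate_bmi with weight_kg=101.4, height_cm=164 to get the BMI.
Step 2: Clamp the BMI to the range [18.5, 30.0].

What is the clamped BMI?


Step 1: calculate_bmi(weight_kg=101.4, height_cm=164)
  height_m = 164 / 100 = 1.64
  bmi = 101.4 / 1.64^2 = 101.4 / 2.6896 = 37.700773 -> 37.7
  37.7 >= 30 -> obese
  -> bmi = 37.7
Step 2: clamp_value(value=37.7, minimum=18.5, maximum=30.0)
  result = max(18.5, min(30.0, 37.7)) = max(18.5, 30.0) = 30.0
  was_clamped = (30.0 != 37.7) = true
  -> result = 30.0
30.0
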